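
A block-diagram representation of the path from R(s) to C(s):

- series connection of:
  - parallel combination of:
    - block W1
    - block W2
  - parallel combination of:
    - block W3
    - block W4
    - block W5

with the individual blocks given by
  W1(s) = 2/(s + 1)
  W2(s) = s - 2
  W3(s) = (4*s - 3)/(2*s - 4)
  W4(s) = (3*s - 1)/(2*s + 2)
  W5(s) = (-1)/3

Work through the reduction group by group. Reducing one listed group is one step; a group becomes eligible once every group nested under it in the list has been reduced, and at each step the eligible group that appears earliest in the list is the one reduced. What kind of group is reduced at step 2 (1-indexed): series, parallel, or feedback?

(1) parallel reduction of W1, W2
(2) parallel reduction of W3, W4, W5
(3) multiply (W1+W2), (W3+W4+W5) (series)
Step 2: parallel.

Hence the answer: parallel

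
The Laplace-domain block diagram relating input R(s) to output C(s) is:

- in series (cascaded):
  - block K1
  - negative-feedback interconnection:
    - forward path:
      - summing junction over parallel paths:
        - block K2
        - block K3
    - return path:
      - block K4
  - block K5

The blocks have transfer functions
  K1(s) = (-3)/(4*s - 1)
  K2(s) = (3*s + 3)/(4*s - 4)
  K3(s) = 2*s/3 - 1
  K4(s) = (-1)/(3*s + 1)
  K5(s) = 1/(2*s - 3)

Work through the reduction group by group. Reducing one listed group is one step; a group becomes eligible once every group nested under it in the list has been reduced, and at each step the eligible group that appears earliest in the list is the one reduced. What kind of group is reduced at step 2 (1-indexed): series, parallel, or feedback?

1. combine K2, K3 in parallel
2. reduce the feedback loop with forward (K2+K3) and return K4
3. combine K1, [(K2+K3)/(1+(K2+K3)*K4)], K5 in series
At step 2 the group reduced is feedback.

Therefore the answer is feedback.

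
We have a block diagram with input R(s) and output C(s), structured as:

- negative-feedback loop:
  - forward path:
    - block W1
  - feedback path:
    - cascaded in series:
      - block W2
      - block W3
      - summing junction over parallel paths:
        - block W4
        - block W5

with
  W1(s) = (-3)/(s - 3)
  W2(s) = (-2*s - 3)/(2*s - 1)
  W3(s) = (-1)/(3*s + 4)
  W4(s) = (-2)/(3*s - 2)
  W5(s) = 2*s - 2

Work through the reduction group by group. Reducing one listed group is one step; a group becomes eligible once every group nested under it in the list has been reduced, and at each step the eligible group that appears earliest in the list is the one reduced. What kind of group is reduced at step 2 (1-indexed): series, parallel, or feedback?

Answer: series

Working:
Step 1 - reduce the parallel group W4, W5
Step 2 - reduce the series chain W2, W3, (W4+W5)
Step 3 - apply the feedback formula to W1, (W2*W3*(W4+W5))
So the answer for step 2 is series.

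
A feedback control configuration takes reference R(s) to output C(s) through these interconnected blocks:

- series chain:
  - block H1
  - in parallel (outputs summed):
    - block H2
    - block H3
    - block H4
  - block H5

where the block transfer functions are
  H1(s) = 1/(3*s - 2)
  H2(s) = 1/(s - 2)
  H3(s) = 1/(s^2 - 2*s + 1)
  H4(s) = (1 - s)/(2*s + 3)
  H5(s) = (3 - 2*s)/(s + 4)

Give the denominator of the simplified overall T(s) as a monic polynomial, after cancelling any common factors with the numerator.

Step 1. reduce the parallel group H2, H3, H4 gives (-s^4 + 7*s^3 - 8*s^2 + 2*s - 5)/(2*s^4 - 5*s^3 - 2*s^2 + 11*s - 6)
Step 2. combine H1, (H2+H3+H4), H5 in series gives (2*s^5 - 17*s^4 + 37*s^3 - 28*s^2 + 16*s - 15)/(6*s^6 + 5*s^5 - 72*s^4 + 53*s^3 + 108*s^2 - 148*s + 48)
T(s) is the step-2 result (common factors already cancelled). Leading coefficient of the denominator: 6. Divide through by 6 for the monic polynomial.

Answer: s^6 + 5*s^5/6 - 12*s^4 + 53*s^3/6 + 18*s^2 - 74*s/3 + 8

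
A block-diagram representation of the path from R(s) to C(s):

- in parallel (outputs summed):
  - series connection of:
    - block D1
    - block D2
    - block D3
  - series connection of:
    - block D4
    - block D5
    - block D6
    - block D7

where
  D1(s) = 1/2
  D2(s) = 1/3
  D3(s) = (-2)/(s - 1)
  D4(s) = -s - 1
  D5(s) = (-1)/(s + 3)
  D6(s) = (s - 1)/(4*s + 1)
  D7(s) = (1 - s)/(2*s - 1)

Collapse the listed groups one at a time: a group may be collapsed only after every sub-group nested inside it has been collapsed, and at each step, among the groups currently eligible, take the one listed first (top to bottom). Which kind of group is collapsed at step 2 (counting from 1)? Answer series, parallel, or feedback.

Reducing step by step:

Step 1. combine D1, D2, D3 in series
Step 2. reduce the series chain D4, D5, D6, D7
Step 3. sum the parallel branches (D1*D2*D3), (D4*D5*D6*D7)
So the answer for step 2 is series.

Answer: series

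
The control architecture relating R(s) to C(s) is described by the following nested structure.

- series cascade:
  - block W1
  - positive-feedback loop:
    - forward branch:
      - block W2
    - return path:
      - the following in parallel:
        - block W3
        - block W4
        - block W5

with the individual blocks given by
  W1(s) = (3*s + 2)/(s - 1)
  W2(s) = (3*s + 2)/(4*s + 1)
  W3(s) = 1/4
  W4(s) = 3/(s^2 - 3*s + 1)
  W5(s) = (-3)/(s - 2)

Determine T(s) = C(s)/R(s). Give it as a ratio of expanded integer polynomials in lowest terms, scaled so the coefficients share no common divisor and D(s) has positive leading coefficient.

First reduce the diagram to T(s).

Step 1 - parallel reduction of W3, W4, W5; result (s^3 - 17*s^2 + 55*s - 38)/(4*s^3 - 20*s^2 + 28*s - 8)
Step 2 - apply the feedback formula to W2, (W3+W4+W5); result (12*s^4 - 52*s^3 + 44*s^2 + 32*s - 16)/(13*s^4 - 27*s^3 - 39*s^2 + 68)
Step 3 - cascade W1, [W2/(1-W2*(W3+W4+W5))], which is the overall transfer function T(s) = C(s)/R(s) in lowest terms

Answer: (36*s^5 - 132*s^4 + 28*s^3 + 184*s^2 + 16*s - 32)/(13*s^5 - 40*s^4 - 12*s^3 + 39*s^2 + 68*s - 68)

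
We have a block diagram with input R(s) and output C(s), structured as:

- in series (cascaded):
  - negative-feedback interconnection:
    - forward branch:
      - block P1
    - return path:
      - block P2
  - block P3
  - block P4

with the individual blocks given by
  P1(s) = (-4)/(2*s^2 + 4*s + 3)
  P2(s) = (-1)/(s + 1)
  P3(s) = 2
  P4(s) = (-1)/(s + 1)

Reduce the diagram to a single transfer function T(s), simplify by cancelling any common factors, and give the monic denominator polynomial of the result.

Answer: s^3 + 3*s^2 + 7*s/2 + 7/2

Working:
[1] close the feedback loop around P1, P2; result (-4*s - 4)/(2*s^3 + 6*s^2 + 7*s + 7)
[2] series reduction of [P1/(1+P1*P2)], P3, P4; result 8/(2*s^3 + 6*s^2 + 7*s + 7)
T(s) is the step-2 result (common factors already cancelled). Leading coefficient of the denominator: 2. Divide through by 2 for the monic polynomial.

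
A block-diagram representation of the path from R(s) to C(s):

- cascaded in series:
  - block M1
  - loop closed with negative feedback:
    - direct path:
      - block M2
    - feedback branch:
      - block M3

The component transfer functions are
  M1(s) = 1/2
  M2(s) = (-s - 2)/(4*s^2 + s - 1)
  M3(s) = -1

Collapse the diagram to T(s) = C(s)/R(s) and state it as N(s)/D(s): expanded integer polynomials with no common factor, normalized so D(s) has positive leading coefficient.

Answer: (-s - 2)/(8*s^2 + 4*s + 2)

Working:
Step 1: close the feedback loop around M2, M3 -> (-s - 2)/(4*s^2 + 2*s + 1)
Step 2: combine M1, [M2/(1+M2*M3)] in series - this is the overall T(s), already in the required normalized form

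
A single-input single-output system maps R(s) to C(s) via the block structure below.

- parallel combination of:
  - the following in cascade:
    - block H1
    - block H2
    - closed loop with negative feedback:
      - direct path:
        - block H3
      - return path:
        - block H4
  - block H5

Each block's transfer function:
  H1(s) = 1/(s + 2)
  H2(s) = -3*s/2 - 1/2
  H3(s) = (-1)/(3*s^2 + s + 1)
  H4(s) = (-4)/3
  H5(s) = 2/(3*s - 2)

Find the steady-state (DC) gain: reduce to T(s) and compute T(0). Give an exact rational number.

First reduce the diagram to T(s).

Step 1 - reduce the feedback loop with forward H3 and return H4 -> (-3)/(9*s^2 + 3*s + 7)
Step 2 - cascade H1, H2, [H3/(1+H3*H4)] -> (9*s + 3)/(18*s^3 + 42*s^2 + 26*s + 28)
Step 3 - combine (H1*H2*[H3/(1+H3*H4)]), H5 in parallel -> (36*s^3 + 111*s^2 + 43*s + 50)/(54*s^4 + 90*s^3 - 6*s^2 + 32*s - 56)
That last expression is T(s); at s = 0 only the constant terms survive, so T(0) = 50/(-56) = -25/28.

Answer: -25/28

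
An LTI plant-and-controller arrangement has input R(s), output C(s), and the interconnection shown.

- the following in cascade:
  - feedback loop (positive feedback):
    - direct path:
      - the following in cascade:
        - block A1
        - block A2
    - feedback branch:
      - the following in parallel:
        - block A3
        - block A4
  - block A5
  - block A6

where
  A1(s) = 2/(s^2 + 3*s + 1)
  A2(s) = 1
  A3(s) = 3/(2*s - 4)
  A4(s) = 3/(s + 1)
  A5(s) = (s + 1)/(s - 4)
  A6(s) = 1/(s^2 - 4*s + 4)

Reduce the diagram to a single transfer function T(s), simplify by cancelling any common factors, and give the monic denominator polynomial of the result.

Answer: s^6 - 4*s^5 - 8*s^4 + 24*s^3 + 71*s^2 - 170*s + 56

Working:
(1) multiply A1, A2 (series) -> 2/(s^2 + 3*s + 1)
(2) parallel reduction of A3, A4 -> (9*s - 9)/(2*s^2 - 2*s - 4)
(3) apply the feedback formula to (A1*A2), (A3+A4) -> (2*s^2 - 2*s - 4)/(s^4 + 2*s^3 - 4*s^2 - 16*s + 7)
(4) series reduction of [(A1*A2)/(1-(A1*A2)*(A3+A4))], A5, A6 -> (2*s^2 + 4*s + 2)/(s^6 - 4*s^5 - 8*s^4 + 24*s^3 + 71*s^2 - 170*s + 56)
The result of step 4 is T(s) in lowest terms. Its denominator already has leading coefficient 1, so it is monic as it stands.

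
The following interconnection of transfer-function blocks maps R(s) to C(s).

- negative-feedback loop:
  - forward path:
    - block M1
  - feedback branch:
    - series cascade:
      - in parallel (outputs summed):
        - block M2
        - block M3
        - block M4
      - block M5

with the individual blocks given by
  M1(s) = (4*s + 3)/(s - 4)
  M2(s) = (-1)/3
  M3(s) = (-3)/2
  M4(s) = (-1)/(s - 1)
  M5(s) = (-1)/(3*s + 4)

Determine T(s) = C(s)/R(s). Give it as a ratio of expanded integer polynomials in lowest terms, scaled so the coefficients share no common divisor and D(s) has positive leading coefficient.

Step 1 - add M2, M3, M4 (parallel) gives (5 - 11*s)/(6*s - 6)
Step 2 - reduce the series chain (M2+M3+M4), M5 gives (11*s - 5)/(18*s^2 + 6*s - 24)
Step 3 - reduce the feedback loop with forward M1 and return ((M2+M3+M4)*M5): this yields T(s), and no further normalization is needed

Final answer: (72*s^3 + 78*s^2 - 78*s - 72)/(18*s^3 - 22*s^2 - 35*s + 81)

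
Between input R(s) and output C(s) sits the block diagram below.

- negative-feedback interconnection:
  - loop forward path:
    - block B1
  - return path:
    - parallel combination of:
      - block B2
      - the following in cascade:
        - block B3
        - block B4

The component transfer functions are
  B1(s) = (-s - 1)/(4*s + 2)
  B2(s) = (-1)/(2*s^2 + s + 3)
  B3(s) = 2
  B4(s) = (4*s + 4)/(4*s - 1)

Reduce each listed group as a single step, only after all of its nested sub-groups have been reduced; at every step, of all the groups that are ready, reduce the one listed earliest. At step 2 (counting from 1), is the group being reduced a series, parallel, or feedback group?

Step 1 - multiply B3, B4 (series)
Step 2 - sum the parallel branches B2, (B3*B4)
Step 3 - feedback reduction of B1, (B2+(B3*B4))
The group at step 2 is a parallel group.

Final answer: parallel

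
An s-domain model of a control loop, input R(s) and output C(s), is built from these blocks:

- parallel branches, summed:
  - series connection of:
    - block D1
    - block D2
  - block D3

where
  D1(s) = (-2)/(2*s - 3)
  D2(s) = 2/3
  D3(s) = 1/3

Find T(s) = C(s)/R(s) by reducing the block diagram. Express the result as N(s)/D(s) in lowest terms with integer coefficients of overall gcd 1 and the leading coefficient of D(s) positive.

First reduce the diagram to T(s).

Step 1. reduce the series chain D1, D2; result (-4)/(6*s - 9)
Step 2. combine (D1*D2), D3 in parallel; the result is T(s) itself (integer coefficients, no common factor, positive leading denominator coefficient)

Answer: (2*s - 7)/(6*s - 9)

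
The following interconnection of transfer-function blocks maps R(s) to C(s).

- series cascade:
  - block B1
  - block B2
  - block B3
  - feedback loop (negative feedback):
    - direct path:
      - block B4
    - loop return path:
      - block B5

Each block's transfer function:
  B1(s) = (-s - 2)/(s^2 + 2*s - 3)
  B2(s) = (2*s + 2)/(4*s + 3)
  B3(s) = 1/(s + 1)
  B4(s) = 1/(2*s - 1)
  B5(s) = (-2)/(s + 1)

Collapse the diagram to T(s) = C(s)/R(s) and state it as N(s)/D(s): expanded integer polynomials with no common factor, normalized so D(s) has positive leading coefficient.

Step 1. reduce the feedback loop with forward B4 and return B5, giving (s + 1)/(2*s^2 + s - 3)
Step 2. cascade B1, B2, B3, [B4/(1+B4*B5)] - this is the overall T(s), already in the required normalized form

Final answer: (-2*s^2 - 6*s - 4)/(8*s^5 + 26*s^4 - 13*s^3 - 57*s^2 + 9*s + 27)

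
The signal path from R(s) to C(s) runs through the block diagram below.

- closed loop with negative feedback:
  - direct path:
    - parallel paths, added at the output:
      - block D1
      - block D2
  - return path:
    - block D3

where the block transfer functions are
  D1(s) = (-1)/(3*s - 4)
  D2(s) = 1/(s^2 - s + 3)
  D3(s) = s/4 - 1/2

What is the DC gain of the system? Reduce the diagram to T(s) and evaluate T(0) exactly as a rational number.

The answer is 14/17.

Reasoning:
Step 1: parallel reduction of D1, D2 gives (-s^2 + 4*s - 7)/(3*s^3 - 7*s^2 + 13*s - 12)
Step 2: reduce the feedback loop with forward (D1+D2) and return D3 gives (-4*s^2 + 16*s - 28)/(11*s^3 - 22*s^2 + 37*s - 34)
That last expression is T(s); at s = 0 only the constant terms survive, so T(0) = -28/(-34) = 14/17.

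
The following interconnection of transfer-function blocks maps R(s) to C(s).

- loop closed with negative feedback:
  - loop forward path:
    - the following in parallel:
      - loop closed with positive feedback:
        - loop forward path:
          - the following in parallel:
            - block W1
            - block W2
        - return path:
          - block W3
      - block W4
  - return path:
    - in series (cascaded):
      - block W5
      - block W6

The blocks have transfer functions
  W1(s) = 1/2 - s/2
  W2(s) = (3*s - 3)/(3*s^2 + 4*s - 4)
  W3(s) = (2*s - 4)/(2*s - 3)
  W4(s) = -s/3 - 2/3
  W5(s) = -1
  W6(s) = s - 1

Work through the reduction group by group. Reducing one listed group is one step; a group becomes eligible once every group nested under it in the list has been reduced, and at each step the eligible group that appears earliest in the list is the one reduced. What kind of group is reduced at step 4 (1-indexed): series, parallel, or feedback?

Step 1: sum the parallel branches W1, W2
Step 2: feedback reduction of (W1+W2), W3
Step 3: reduce the parallel group [(W1+W2)/(1-(W1+W2)*W3)], W4
Step 4: cascade W5, W6
Step 5: apply the feedback formula to ([(W1+W2)/(1-(W1+W2)*W3)]+W4), (W5*W6)
So the answer for step 4 is series.

Final answer: series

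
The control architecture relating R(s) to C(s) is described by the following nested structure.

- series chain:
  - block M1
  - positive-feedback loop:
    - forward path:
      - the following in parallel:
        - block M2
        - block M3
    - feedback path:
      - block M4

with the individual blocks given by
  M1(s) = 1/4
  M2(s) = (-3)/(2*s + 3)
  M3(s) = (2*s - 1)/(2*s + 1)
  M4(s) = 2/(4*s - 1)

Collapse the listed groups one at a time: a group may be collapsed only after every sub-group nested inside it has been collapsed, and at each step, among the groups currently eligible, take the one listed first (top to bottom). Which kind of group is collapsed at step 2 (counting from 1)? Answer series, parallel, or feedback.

(1) reduce the parallel group M2, M3
(2) reduce the feedback loop with forward (M2+M3) and return M4
(3) multiply M1, [(M2+M3)/(1-(M2+M3)*M4)] (series)
Step 2: feedback.

Final answer: feedback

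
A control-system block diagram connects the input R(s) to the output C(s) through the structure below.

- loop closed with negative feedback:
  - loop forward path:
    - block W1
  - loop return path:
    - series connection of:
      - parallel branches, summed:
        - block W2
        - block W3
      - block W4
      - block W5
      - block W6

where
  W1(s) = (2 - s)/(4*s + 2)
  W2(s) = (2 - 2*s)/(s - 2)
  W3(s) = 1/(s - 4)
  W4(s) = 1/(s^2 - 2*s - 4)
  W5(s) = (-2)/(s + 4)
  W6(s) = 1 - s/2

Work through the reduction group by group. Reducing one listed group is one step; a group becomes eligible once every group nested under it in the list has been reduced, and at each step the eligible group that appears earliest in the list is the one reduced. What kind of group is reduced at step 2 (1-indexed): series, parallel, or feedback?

1. add W2, W3 (parallel)
2. series reduction of (W2+W3), W4, W5, W6
3. close the feedback loop around W1, ((W2+W3)*W4*W5*W6)
The group at step 2 is a series group.

Answer: series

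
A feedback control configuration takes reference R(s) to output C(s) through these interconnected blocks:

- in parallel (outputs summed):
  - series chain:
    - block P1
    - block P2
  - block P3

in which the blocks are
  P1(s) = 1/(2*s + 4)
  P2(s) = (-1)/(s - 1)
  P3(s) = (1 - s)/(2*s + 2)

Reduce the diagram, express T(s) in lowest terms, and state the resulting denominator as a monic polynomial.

Step 1: multiply P1, P2 (series) -> (-1)/(2*s^2 + 2*s - 4)
Step 2: parallel reduction of (P1*P2), P3 -> (-s^3 + 2*s - 3)/(2*s^3 + 4*s^2 - 2*s - 4)
Step 2 gives the fully reduced T(s), with no common factor left to cancel. The denominator's leading coefficient is 2, so divide each of its coefficients by 2 to get the monic form.

Final answer: s^3 + 2*s^2 - s - 2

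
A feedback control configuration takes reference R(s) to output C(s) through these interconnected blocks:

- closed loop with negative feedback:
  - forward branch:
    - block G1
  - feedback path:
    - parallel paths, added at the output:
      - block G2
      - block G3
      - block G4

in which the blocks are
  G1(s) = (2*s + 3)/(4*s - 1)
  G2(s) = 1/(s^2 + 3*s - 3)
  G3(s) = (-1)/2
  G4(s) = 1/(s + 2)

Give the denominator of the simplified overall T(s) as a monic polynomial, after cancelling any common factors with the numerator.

First reduce the diagram to T(s).

Step 1. sum the parallel branches G2, G3, G4: (-s^3 - 3*s^2 + 5*s + 4)/(2*s^3 + 10*s^2 + 6*s - 12)
Step 2. collapse the loop (G1 forward, (G2+G3+G4) return): (4*s^4 + 26*s^3 + 42*s^2 - 6*s - 36)/(6*s^4 + 29*s^3 + 15*s^2 - 31*s + 24)
T(s) is the step-2 result (common factors already cancelled). Leading coefficient of the denominator: 6. Divide through by 6 for the monic polynomial.

Answer: s^4 + 29*s^3/6 + 5*s^2/2 - 31*s/6 + 4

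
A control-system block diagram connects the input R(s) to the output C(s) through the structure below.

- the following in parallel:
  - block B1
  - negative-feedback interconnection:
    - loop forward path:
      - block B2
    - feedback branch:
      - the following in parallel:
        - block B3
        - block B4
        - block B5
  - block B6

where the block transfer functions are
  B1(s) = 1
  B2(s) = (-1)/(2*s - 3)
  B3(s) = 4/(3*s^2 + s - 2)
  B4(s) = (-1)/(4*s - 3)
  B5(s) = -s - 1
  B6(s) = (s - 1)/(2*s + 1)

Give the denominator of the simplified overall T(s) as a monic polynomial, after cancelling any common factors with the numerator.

Answer: s^5 - 7*s^4/12 - 79*s^3/72 + 5*s^2/12 + 7*s/24 - 1/36

Working:
Step 1: add B3, B4, B5 (parallel); result (-12*s^4 - 7*s^3 + 13*s^2 + 20*s - 16)/(12*s^3 - 5*s^2 - 11*s + 6)
Step 2: feedback reduction of B2, (B3+B4+B5); result (-12*s^3 + 5*s^2 + 11*s - 6)/(36*s^4 - 39*s^3 - 20*s^2 + 25*s - 2)
Step 3: combine B1, [B2/(1+B2*(B3+B4+B5))], B6 in parallel; result (108*s^5 - 141*s^4 - 62*s^3 + 102*s^2 - 7*s - 6)/(72*s^5 - 42*s^4 - 79*s^3 + 30*s^2 + 21*s - 2)
T(s) is the step-3 result (common factors already cancelled). Leading coefficient of the denominator: 72. Divide through by 72 for the monic polynomial.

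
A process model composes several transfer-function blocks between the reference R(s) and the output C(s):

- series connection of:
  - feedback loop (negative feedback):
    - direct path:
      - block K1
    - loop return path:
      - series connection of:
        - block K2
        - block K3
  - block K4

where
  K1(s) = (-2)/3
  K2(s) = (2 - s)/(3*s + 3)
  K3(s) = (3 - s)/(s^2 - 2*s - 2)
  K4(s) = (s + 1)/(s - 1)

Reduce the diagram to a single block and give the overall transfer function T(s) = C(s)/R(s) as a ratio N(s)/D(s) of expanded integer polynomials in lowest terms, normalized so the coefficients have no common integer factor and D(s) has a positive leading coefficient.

First reduce the diagram to T(s).

[1] multiply K2, K3 (series) -> (s^2 - 5*s + 6)/(3*s^3 - 3*s^2 - 12*s - 6)
[2] close the feedback loop around K1, (K2*K3) -> (-6*s^3 + 6*s^2 + 24*s + 12)/(9*s^3 - 11*s^2 - 26*s - 30)
[3] cascade [K1/(1+K1*(K2*K3))], K4, giving the overall T(s)

Answer: (-6*s^4 + 30*s^2 + 36*s + 12)/(9*s^4 - 20*s^3 - 15*s^2 - 4*s + 30)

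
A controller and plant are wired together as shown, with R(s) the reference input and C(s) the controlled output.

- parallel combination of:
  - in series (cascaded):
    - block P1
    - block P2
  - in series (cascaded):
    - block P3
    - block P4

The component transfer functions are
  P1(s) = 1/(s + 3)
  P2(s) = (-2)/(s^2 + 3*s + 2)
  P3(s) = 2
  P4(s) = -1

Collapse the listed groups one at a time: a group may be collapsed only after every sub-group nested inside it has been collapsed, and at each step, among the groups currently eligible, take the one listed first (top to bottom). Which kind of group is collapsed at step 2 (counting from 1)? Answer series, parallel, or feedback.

Step 1. combine P1, P2 in series
Step 2. combine P3, P4 in series
Step 3. combine (P1*P2), (P3*P4) in parallel
Step 2 collapses a series group.

Final answer: series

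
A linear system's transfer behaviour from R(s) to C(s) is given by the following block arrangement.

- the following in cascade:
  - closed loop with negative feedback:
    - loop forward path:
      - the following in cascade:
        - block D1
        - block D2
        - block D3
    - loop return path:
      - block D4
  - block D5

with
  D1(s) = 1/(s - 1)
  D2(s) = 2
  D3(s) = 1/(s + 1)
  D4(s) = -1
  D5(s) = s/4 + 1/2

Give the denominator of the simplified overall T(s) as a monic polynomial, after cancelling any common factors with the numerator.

Step 1. multiply D1, D2, D3 (series) = 2/(s^2 - 1)
Step 2. collapse the loop ((D1*D2*D3) forward, D4 return) = 2/(s^2 - 3)
Step 3. multiply [(D1*D2*D3)/(1+(D1*D2*D3)*D4)], D5 (series) = (s + 2)/(2*s^2 - 6)
Step 3 gives the fully reduced T(s), with no common factor left to cancel. The denominator's leading coefficient is 2, so divide each of its coefficients by 2 to get the monic form.

Hence the answer: s^2 - 3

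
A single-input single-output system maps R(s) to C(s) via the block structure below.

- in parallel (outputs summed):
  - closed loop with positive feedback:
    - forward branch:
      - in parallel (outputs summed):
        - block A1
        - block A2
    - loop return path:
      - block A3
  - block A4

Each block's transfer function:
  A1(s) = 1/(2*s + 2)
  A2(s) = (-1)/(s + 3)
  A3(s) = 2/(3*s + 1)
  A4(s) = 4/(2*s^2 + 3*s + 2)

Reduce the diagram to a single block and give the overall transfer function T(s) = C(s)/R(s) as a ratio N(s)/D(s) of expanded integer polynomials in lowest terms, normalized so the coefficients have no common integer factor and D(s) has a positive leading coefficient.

Answer: (-6*s^4 + 19*s^3 + 106*s^2 + 119*s + 18)/(12*s^5 + 70*s^4 + 146*s^3 + 144*s^2 + 68*s + 8)

Working:
Step 1. reduce the parallel group A1, A2 -> (1 - s)/(2*s^2 + 8*s + 6)
Step 2. feedback reduction of (A1+A2), A3 -> (-3*s^2 + 2*s + 1)/(6*s^3 + 26*s^2 + 28*s + 4)
Step 3. add [(A1+A2)/(1-(A1+A2)*A3)], A4 (parallel), giving the overall T(s)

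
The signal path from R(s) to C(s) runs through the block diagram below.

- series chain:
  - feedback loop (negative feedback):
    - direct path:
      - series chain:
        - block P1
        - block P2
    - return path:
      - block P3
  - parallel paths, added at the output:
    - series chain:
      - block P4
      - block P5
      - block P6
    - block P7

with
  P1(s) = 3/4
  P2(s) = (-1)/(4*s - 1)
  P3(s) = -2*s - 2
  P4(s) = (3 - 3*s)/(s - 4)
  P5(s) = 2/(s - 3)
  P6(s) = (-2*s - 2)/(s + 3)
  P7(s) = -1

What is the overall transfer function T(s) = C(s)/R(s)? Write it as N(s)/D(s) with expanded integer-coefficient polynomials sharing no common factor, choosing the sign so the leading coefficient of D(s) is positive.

Reducing step by step:

Step 1: multiply P1, P2 (series) -> (-3)/(16*s - 4)
Step 2: reduce the feedback loop with forward (P1*P2) and return P3 -> (-3)/(22*s + 2)
Step 3: reduce the series chain P4, P5, P6 -> (12*s^2 - 12)/(s^3 - 4*s^2 - 9*s + 36)
Step 4: reduce the parallel group (P4*P5*P6), P7 -> (-s^3 + 16*s^2 + 9*s - 48)/(s^3 - 4*s^2 - 9*s + 36)
Step 5: series reduction of [(P1*P2)/(1+(P1*P2)*P3)], ((P4*P5*P6)+P7) - this is the overall T(s), already in the required normalized form

Answer: (3*s^3 - 48*s^2 - 27*s + 144)/(22*s^4 - 86*s^3 - 206*s^2 + 774*s + 72)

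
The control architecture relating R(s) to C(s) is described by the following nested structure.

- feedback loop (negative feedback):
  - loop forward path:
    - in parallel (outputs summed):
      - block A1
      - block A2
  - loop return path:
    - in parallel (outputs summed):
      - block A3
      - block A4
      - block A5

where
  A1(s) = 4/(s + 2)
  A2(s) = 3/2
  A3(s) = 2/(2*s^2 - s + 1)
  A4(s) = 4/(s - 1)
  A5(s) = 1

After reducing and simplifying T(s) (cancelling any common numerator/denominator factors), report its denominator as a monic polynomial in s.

Answer: s^4 + 9*s^3/2 + 31*s^2/5 + 9*s/10 + 1

Working:
(1) reduce the parallel group A1, A2 = (3*s + 14)/(2*s + 4)
(2) combine A3, A4, A5 in parallel = (2*s^3 + 5*s^2 + 1)/(2*s^3 - 3*s^2 + 2*s - 1)
(3) close the feedback loop around (A1+A2), (A3+A4+A5) = (6*s^4 + 19*s^3 - 36*s^2 + 25*s - 14)/(10*s^4 + 45*s^3 + 62*s^2 + 9*s + 10)
No further cancellation is possible in the step-3 result, so that is T(s). Its denominator becomes monic after dividing by the leading coefficient 10.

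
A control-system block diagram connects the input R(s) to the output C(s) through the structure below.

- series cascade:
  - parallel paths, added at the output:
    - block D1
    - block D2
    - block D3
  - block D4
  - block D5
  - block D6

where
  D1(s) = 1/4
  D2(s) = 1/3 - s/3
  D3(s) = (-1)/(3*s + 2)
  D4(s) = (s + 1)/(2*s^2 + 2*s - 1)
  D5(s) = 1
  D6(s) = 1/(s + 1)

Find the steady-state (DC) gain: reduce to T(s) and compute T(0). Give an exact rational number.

Step 1. parallel reduction of D1, D2, D3 gives (-12*s^2 + 13*s + 2)/(36*s + 24)
Step 2. multiply (D1+D2+D3), D4, D5, D6 (series) gives (-12*s^2 + 13*s + 2)/(72*s^3 + 120*s^2 + 12*s - 24)
The step-2 result is T(s). Setting s = 0: T(0) = 2/(-24) = -1/12.

Final answer: -1/12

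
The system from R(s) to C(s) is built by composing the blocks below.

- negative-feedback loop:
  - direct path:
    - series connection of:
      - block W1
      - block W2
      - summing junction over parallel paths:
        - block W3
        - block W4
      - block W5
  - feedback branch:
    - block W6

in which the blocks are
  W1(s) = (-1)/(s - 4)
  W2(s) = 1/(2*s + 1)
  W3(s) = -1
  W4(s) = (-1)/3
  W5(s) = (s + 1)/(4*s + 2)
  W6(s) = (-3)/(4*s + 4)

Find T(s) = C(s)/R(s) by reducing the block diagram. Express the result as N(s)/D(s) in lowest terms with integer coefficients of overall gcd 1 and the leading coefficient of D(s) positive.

1. reduce the parallel group W3, W4 -> (-4)/3
2. combine W1, W2, (W3+W4), W5 in series -> (2*s + 2)/(12*s^3 - 36*s^2 - 45*s - 12)
3. reduce the feedback loop with forward (W1*W2*(W3+W4)*W5) and return W6, giving the overall T(s)

Therefore the answer is (4*s + 4)/(24*s^3 - 72*s^2 - 90*s - 27).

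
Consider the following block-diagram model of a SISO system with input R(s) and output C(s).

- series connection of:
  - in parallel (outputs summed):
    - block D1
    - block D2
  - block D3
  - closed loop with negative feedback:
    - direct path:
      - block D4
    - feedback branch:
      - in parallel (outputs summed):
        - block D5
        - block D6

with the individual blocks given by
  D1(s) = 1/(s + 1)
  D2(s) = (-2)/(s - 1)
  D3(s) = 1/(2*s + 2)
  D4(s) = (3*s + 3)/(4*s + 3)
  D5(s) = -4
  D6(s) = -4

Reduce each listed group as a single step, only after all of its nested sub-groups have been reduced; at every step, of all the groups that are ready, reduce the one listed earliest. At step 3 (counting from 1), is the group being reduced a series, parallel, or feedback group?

Answer: feedback

Working:
[1] sum the parallel branches D1, D2
[2] parallel reduction of D5, D6
[3] apply the feedback formula to D4, (D5+D6)
[4] cascade (D1+D2), D3, [D4/(1+D4*(D5+D6))]
Step 3 collapses a feedback group.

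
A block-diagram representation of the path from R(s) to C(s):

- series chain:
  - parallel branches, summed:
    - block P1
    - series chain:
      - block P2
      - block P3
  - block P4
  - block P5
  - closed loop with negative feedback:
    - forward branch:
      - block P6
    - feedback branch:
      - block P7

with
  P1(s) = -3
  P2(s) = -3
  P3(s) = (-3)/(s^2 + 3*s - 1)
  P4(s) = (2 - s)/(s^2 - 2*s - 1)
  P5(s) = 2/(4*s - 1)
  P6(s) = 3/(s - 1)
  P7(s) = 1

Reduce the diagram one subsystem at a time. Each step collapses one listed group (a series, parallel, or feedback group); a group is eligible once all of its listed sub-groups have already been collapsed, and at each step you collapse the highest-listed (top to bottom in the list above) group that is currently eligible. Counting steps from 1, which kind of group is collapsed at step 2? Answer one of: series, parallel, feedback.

Reducing step by step:

Step 1. series reduction of P2, P3
Step 2. parallel reduction of P1, (P2*P3)
Step 3. reduce the feedback loop with forward P6 and return P7
Step 4. series reduction of (P1+(P2*P3)), P4, P5, [P6/(1+P6*P7)]
Step 2: parallel.

Answer: parallel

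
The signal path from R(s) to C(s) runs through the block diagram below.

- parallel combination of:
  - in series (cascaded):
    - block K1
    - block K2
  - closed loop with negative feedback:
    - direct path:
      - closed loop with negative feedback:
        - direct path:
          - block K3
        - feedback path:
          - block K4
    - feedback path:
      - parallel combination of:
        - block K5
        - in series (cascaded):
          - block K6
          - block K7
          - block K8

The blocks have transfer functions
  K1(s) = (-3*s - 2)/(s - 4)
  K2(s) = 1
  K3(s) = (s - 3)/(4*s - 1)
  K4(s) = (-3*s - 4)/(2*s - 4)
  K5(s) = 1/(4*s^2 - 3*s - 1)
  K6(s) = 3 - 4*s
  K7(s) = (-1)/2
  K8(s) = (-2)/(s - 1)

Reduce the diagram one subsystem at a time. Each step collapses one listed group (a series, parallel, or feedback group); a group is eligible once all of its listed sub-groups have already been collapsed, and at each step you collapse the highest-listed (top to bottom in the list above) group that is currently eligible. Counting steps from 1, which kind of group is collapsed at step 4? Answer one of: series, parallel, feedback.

The answer is parallel.

Reasoning:
[1] reduce the series chain K1, K2
[2] apply the feedback formula to K3, K4
[3] multiply K6, K7, K8 (series)
[4] parallel reduction of K5, (K6*K7*K8)
[5] feedback reduction of [K3/(1+K3*K4)], (K5+(K6*K7*K8))
[6] sum the parallel branches (K1*K2), [[K3/(1+K3*K4)]/(1+[K3/(1+K3*K4)]*(K5+(K6*K7*K8)))]
So the answer for step 4 is parallel.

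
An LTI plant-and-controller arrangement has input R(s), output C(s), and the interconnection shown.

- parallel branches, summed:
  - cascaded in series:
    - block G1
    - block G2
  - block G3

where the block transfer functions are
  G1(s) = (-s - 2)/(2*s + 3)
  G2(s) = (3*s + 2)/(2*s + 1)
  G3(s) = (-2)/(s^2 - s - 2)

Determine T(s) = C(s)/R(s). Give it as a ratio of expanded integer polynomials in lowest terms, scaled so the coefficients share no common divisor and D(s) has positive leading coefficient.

Answer: (-3*s^4 - 5*s^3 + 2*s^2 + 4*s + 2)/(4*s^4 + 4*s^3 - 13*s^2 - 19*s - 6)

Working:
Step 1: cascade G1, G2; result (-3*s^2 - 8*s - 4)/(4*s^2 + 8*s + 3)
Step 2: combine (G1*G2), G3 in parallel, giving the overall T(s)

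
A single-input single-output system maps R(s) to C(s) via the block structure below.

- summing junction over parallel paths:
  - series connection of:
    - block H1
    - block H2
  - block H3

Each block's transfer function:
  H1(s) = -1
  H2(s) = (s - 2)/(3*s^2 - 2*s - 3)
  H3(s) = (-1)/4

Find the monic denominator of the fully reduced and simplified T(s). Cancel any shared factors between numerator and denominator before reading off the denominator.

Step 1 - cascade H1, H2: (2 - s)/(3*s^2 - 2*s - 3)
Step 2 - parallel reduction of (H1*H2), H3: (-3*s^2 - 2*s + 11)/(12*s^2 - 8*s - 12)
That last expression is T(s), already simplified. Scaling its denominator by 1/12 (the reciprocal of the leading coefficient) yields the monic denominator.

Therefore the answer is s^2 - 2*s/3 - 1.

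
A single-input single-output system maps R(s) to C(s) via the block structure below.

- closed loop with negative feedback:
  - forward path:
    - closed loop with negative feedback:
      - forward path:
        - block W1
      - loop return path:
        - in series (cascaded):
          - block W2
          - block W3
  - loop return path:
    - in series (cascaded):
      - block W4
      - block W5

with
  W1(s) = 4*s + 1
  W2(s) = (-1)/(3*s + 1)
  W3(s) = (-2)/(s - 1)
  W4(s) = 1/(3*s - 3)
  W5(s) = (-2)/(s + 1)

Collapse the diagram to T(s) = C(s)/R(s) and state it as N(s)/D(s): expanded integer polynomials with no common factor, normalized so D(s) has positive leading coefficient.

Answer: (36*s^4 + 21*s^3 - 33*s^2 - 21*s - 3)/(9*s^3 + 3*s^2 + 7*s + 1)

Working:
Step 1 - cascade W2, W3; result 2/(3*s^2 - 2*s - 1)
Step 2 - feedback reduction of W1, (W2*W3); result (12*s^3 - 5*s^2 - 6*s - 1)/(3*s^2 + 6*s + 1)
Step 3 - combine W4, W5 in series; result (-2)/(3*s^2 - 3)
Step 4 - reduce the feedback loop with forward [W1/(1+W1*(W2*W3))] and return (W4*W5), which is the overall transfer function T(s) = C(s)/R(s) in lowest terms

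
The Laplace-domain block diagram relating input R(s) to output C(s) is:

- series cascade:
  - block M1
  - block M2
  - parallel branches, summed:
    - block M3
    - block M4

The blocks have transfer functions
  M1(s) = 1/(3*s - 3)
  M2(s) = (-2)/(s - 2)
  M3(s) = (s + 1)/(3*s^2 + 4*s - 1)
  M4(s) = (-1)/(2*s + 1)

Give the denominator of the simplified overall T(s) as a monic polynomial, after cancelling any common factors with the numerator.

The answer is s^4 - s^3/6 - 10*s^2/3 - 5*s/6 + 1/3.

Reasoning:
(1) parallel reduction of M3, M4: (-s^2 - s + 2)/(6*s^3 + 11*s^2 + 2*s - 1)
(2) combine M1, M2, (M3+M4) in series: (2*s + 4)/(18*s^4 - 3*s^3 - 60*s^2 - 15*s + 6)
No further cancellation is possible in the step-2 result, so that is T(s). Its denominator becomes monic after dividing by the leading coefficient 18.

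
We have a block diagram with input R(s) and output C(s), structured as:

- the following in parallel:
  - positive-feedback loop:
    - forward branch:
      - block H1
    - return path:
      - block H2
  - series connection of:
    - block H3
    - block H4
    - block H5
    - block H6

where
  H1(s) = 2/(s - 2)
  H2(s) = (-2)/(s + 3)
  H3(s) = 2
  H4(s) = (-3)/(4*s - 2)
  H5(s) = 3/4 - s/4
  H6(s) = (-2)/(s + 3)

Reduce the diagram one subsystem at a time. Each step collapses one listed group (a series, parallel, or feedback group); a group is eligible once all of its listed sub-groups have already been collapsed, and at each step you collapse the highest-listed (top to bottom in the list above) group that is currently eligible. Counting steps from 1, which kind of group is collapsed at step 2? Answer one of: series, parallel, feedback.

(1) close the feedback loop around H1, H2
(2) reduce the series chain H3, H4, H5, H6
(3) parallel reduction of [H1/(1-H1*H2)], (H3*H4*H5*H6)
Step 2 collapses a series group.

Hence the answer: series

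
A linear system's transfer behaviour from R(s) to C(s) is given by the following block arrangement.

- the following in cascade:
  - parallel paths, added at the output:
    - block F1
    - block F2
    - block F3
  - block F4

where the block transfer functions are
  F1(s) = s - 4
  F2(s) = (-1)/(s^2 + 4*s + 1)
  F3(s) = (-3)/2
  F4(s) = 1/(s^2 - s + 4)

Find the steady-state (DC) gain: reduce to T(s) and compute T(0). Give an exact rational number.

Step 1: combine F1, F2, F3 in parallel gives (2*s^3 - 3*s^2 - 42*s - 13)/(2*s^2 + 8*s + 2)
Step 2: combine (F1+F2+F3), F4 in series gives (2*s^3 - 3*s^2 - 42*s - 13)/(2*s^4 + 6*s^3 + 2*s^2 + 30*s + 8)
Step 2 gives the overall T(s). Then T(0) = -13/8.

Final answer: -13/8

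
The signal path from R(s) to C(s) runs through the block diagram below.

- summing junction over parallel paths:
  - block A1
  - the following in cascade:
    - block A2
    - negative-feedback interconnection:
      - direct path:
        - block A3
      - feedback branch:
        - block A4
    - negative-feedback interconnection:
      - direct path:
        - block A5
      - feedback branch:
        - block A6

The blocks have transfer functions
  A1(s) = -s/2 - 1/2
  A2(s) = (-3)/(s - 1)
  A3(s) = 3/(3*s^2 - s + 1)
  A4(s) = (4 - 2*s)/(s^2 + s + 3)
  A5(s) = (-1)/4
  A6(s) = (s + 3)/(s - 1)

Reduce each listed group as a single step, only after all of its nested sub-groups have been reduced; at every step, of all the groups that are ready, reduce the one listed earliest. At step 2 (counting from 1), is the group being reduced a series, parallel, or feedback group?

Answer: feedback

Working:
1. collapse the loop (A3 forward, A4 return)
2. apply the feedback formula to A5, A6
3. series reduction of A2, [A3/(1+A3*A4)], [A5/(1+A5*A6)]
4. add A1, (A2*[A3/(1+A3*A4)]*[A5/(1+A5*A6)]) (parallel)
Step 2 collapses a feedback group.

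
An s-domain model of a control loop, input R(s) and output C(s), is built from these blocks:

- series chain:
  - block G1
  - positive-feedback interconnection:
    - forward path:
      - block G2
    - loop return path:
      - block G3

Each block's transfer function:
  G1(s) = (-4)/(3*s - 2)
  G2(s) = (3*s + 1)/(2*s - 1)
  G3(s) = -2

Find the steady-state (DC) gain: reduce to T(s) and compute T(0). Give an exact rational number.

Answer: 2

Working:
Step 1. feedback reduction of G2, G3 gives (3*s + 1)/(8*s + 1)
Step 2. reduce the series chain G1, [G2/(1-G2*G3)] gives (-12*s - 4)/(24*s^2 - 13*s - 2)
DC gain: substitute s = 0 into T(s) from step 2: T(0) = -4/(-2) = 2.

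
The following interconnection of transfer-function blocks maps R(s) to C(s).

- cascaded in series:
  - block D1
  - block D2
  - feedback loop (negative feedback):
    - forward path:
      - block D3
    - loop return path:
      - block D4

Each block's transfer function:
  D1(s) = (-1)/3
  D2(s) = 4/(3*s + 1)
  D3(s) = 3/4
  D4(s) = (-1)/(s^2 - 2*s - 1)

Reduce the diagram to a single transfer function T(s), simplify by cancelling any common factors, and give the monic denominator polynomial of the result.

Step 1: apply the feedback formula to D3, D4, giving (3*s^2 - 6*s - 3)/(4*s^2 - 8*s - 7)
Step 2: multiply D1, D2, [D3/(1+D3*D4)] (series), giving (-4*s^2 + 8*s + 4)/(12*s^3 - 20*s^2 - 29*s - 7)
No further cancellation is possible in the step-2 result, so that is T(s). Its denominator becomes monic after dividing by the leading coefficient 12.

Answer: s^3 - 5*s^2/3 - 29*s/12 - 7/12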